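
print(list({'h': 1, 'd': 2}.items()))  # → [('h', 1), ('d', 2)]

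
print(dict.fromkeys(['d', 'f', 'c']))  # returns {'d': None, 'f': None, 'c': None}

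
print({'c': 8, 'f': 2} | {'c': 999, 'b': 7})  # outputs {'c': 999, 'f': 2, 'b': 7}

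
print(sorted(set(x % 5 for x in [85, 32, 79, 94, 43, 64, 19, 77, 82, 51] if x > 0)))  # [0, 1, 2, 3, 4]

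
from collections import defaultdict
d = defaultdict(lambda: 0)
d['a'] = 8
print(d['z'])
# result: 0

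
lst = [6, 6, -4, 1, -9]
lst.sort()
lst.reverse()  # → [6, 6, 1, -4, -9]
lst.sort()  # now [-9, -4, 1, 6, 6]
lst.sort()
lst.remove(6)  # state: [-9, -4, 1, 6]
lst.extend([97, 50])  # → [-9, -4, 1, 6, 97, 50]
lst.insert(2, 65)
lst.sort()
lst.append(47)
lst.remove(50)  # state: [-9, -4, 1, 6, 65, 97, 47]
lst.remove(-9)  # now [-4, 1, 6, 65, 97, 47]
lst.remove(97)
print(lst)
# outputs [-4, 1, 6, 65, 47]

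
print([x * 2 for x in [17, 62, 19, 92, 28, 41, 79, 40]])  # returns [34, 124, 38, 184, 56, 82, 158, 80]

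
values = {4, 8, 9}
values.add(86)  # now {4, 8, 9, 86}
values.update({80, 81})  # {4, 8, 9, 80, 81, 86}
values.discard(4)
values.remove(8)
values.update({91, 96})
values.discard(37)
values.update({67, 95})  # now {9, 67, 80, 81, 86, 91, 95, 96}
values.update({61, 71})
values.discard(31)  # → {9, 61, 67, 71, 80, 81, 86, 91, 95, 96}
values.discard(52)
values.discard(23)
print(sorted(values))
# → [9, 61, 67, 71, 80, 81, 86, 91, 95, 96]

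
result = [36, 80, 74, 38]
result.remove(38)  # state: [36, 80, 74]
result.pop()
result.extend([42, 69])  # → [36, 80, 42, 69]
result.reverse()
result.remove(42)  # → [69, 80, 36]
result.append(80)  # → [69, 80, 36, 80]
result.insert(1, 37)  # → [69, 37, 80, 36, 80]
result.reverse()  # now [80, 36, 80, 37, 69]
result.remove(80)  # [36, 80, 37, 69]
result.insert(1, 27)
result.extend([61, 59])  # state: [36, 27, 80, 37, 69, 61, 59]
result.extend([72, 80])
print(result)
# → [36, 27, 80, 37, 69, 61, 59, 72, 80]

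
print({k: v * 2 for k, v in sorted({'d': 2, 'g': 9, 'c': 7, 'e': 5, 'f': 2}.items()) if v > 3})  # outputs {'c': 14, 'e': 10, 'g': 18}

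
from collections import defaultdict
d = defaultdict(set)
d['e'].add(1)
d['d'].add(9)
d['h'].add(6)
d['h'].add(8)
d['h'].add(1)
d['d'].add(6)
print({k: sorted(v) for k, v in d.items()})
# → {'e': [1], 'd': [6, 9], 'h': [1, 6, 8]}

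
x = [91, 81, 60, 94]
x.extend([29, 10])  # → [91, 81, 60, 94, 29, 10]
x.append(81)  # [91, 81, 60, 94, 29, 10, 81]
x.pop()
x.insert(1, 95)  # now [91, 95, 81, 60, 94, 29, 10]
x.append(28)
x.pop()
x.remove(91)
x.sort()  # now [10, 29, 60, 81, 94, 95]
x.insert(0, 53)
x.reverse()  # [95, 94, 81, 60, 29, 10, 53]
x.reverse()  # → [53, 10, 29, 60, 81, 94, 95]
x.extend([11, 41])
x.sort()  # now [10, 11, 29, 41, 53, 60, 81, 94, 95]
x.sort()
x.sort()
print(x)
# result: [10, 11, 29, 41, 53, 60, 81, 94, 95]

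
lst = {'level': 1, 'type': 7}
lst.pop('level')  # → 1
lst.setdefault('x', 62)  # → 62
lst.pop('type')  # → 7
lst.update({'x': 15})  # {'x': 15}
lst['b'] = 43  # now {'x': 15, 'b': 43}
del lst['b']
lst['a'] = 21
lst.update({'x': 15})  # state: {'x': 15, 'a': 21}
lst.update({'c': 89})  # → {'x': 15, 'a': 21, 'c': 89}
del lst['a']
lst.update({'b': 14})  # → {'x': 15, 'c': 89, 'b': 14}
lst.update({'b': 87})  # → {'x': 15, 'c': 89, 'b': 87}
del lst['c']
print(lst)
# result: {'x': 15, 'b': 87}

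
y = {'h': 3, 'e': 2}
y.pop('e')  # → 2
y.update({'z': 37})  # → {'h': 3, 'z': 37}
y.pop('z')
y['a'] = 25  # {'h': 3, 'a': 25}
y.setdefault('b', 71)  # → 71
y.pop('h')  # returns 3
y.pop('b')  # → 71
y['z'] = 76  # {'a': 25, 'z': 76}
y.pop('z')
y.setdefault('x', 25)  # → 25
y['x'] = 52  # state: {'a': 25, 'x': 52}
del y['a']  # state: {'x': 52}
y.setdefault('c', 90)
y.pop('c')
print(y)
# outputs {'x': 52}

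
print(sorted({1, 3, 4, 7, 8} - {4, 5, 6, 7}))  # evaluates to [1, 3, 8]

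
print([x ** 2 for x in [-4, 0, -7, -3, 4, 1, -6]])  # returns [16, 0, 49, 9, 16, 1, 36]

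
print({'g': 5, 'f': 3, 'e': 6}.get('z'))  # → None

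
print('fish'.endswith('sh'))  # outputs True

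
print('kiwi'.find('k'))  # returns 0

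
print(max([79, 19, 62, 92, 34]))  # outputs 92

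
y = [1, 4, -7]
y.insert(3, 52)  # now [1, 4, -7, 52]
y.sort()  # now [-7, 1, 4, 52]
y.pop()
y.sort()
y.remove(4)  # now [-7, 1]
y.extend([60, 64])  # [-7, 1, 60, 64]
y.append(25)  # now [-7, 1, 60, 64, 25]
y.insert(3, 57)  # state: [-7, 1, 60, 57, 64, 25]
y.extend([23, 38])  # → [-7, 1, 60, 57, 64, 25, 23, 38]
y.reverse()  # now [38, 23, 25, 64, 57, 60, 1, -7]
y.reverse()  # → [-7, 1, 60, 57, 64, 25, 23, 38]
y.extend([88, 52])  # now [-7, 1, 60, 57, 64, 25, 23, 38, 88, 52]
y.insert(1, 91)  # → [-7, 91, 1, 60, 57, 64, 25, 23, 38, 88, 52]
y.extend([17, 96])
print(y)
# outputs [-7, 91, 1, 60, 57, 64, 25, 23, 38, 88, 52, 17, 96]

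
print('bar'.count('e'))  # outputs 0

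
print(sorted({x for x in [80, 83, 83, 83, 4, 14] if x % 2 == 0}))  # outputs [4, 14, 80]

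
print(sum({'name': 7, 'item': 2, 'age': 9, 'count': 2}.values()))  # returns 20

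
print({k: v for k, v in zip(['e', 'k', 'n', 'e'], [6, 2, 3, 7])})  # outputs {'e': 7, 'k': 2, 'n': 3}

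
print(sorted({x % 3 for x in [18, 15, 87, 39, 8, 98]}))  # [0, 2]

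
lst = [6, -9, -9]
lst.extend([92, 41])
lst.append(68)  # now [6, -9, -9, 92, 41, 68]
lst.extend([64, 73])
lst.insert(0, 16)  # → [16, 6, -9, -9, 92, 41, 68, 64, 73]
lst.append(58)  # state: [16, 6, -9, -9, 92, 41, 68, 64, 73, 58]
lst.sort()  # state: [-9, -9, 6, 16, 41, 58, 64, 68, 73, 92]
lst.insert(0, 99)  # [99, -9, -9, 6, 16, 41, 58, 64, 68, 73, 92]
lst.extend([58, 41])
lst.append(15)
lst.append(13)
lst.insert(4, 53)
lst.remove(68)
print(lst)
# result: [99, -9, -9, 6, 53, 16, 41, 58, 64, 73, 92, 58, 41, 15, 13]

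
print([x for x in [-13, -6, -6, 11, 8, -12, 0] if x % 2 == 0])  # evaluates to [-6, -6, 8, -12, 0]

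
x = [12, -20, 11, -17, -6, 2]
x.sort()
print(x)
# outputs [-20, -17, -6, 2, 11, 12]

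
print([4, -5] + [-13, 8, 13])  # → [4, -5, -13, 8, 13]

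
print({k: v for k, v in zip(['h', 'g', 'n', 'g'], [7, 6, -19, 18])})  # {'h': 7, 'g': 18, 'n': -19}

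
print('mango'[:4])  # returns mang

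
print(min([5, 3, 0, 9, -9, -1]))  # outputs -9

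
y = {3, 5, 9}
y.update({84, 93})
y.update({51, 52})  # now {3, 5, 9, 51, 52, 84, 93}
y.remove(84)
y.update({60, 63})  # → {3, 5, 9, 51, 52, 60, 63, 93}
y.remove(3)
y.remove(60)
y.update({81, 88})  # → {5, 9, 51, 52, 63, 81, 88, 93}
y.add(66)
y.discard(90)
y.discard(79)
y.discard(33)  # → {5, 9, 51, 52, 63, 66, 81, 88, 93}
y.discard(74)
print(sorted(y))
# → [5, 9, 51, 52, 63, 66, 81, 88, 93]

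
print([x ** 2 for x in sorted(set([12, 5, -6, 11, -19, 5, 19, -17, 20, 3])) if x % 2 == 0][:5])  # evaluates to [36, 144, 400]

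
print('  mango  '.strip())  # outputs mango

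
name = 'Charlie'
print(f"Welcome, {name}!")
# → Welcome, Charlie!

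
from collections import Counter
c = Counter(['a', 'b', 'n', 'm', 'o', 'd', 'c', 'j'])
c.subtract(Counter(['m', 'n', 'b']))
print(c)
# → Counter({'a': 1, 'o': 1, 'd': 1, 'c': 1, 'j': 1, 'b': 0, 'n': 0, 'm': 0})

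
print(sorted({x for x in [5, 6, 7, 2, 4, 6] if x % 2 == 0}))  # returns [2, 4, 6]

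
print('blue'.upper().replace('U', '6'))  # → BL6E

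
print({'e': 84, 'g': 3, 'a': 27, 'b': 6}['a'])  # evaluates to 27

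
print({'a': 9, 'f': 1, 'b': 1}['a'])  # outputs 9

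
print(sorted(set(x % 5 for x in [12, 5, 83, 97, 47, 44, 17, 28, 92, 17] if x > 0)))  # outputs [0, 2, 3, 4]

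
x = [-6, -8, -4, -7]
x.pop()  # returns -7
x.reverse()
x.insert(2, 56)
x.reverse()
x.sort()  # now [-8, -6, -4, 56]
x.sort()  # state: [-8, -6, -4, 56]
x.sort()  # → [-8, -6, -4, 56]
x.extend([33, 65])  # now [-8, -6, -4, 56, 33, 65]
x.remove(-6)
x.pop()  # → 65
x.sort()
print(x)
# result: [-8, -4, 33, 56]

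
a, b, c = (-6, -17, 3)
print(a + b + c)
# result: -20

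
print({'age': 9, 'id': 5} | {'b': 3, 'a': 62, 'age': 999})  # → {'age': 999, 'id': 5, 'b': 3, 'a': 62}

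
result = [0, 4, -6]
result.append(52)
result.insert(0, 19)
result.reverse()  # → [52, -6, 4, 0, 19]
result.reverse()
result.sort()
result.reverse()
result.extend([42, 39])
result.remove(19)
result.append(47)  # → [52, 4, 0, -6, 42, 39, 47]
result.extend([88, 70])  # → [52, 4, 0, -6, 42, 39, 47, 88, 70]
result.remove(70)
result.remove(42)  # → [52, 4, 0, -6, 39, 47, 88]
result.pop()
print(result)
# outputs [52, 4, 0, -6, 39, 47]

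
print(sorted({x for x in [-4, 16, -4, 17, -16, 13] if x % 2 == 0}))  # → [-16, -4, 16]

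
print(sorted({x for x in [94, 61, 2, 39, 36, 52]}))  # [2, 36, 39, 52, 61, 94]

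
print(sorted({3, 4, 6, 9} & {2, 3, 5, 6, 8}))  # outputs [3, 6]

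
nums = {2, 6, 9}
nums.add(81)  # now {2, 6, 9, 81}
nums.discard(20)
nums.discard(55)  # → {2, 6, 9, 81}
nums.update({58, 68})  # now {2, 6, 9, 58, 68, 81}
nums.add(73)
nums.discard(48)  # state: {2, 6, 9, 58, 68, 73, 81}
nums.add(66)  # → {2, 6, 9, 58, 66, 68, 73, 81}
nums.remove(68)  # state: {2, 6, 9, 58, 66, 73, 81}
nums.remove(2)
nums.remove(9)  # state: {6, 58, 66, 73, 81}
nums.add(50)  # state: {6, 50, 58, 66, 73, 81}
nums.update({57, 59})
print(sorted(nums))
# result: [6, 50, 57, 58, 59, 66, 73, 81]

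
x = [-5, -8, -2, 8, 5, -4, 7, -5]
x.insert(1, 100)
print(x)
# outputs [-5, 100, -8, -2, 8, 5, -4, 7, -5]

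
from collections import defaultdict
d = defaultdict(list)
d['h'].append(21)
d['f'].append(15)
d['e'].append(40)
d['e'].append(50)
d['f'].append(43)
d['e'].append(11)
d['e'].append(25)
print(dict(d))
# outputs {'h': [21], 'f': [15, 43], 'e': [40, 50, 11, 25]}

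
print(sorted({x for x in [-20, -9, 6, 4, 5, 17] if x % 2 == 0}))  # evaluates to [-20, 4, 6]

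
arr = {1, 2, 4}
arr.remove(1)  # {2, 4}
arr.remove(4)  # {2}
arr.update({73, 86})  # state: {2, 73, 86}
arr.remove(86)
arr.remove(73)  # {2}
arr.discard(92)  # {2}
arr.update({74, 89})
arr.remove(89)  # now {2, 74}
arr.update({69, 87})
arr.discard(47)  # {2, 69, 74, 87}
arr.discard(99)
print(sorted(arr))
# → [2, 69, 74, 87]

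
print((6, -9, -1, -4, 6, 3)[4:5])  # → (6,)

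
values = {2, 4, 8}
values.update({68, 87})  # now {2, 4, 8, 68, 87}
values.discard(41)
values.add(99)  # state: {2, 4, 8, 68, 87, 99}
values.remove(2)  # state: {4, 8, 68, 87, 99}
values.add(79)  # {4, 8, 68, 79, 87, 99}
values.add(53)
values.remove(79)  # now {4, 8, 53, 68, 87, 99}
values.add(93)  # {4, 8, 53, 68, 87, 93, 99}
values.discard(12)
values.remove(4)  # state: {8, 53, 68, 87, 93, 99}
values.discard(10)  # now {8, 53, 68, 87, 93, 99}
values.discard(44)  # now {8, 53, 68, 87, 93, 99}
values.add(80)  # {8, 53, 68, 80, 87, 93, 99}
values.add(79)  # {8, 53, 68, 79, 80, 87, 93, 99}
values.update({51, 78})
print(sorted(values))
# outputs [8, 51, 53, 68, 78, 79, 80, 87, 93, 99]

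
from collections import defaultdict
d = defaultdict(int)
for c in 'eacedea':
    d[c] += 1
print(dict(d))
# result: {'e': 3, 'a': 2, 'c': 1, 'd': 1}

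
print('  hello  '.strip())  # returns hello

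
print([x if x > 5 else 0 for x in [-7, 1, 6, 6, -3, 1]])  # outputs [0, 0, 6, 6, 0, 0]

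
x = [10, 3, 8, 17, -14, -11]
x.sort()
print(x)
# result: [-14, -11, 3, 8, 10, 17]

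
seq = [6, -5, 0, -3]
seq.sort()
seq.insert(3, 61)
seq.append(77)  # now [-5, -3, 0, 61, 6, 77]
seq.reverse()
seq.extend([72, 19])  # [77, 6, 61, 0, -3, -5, 72, 19]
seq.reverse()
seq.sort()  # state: [-5, -3, 0, 6, 19, 61, 72, 77]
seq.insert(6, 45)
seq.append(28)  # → [-5, -3, 0, 6, 19, 61, 45, 72, 77, 28]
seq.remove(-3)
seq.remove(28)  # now [-5, 0, 6, 19, 61, 45, 72, 77]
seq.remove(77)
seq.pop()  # 72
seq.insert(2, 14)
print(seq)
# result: [-5, 0, 14, 6, 19, 61, 45]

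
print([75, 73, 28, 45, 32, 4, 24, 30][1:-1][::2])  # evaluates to [73, 45, 4]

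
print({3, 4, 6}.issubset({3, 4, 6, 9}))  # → True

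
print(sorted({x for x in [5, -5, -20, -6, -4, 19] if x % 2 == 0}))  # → [-20, -6, -4]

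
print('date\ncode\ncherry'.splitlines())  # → ['date', 'code', 'cherry']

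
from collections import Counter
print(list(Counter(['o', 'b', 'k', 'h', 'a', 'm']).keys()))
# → ['o', 'b', 'k', 'h', 'a', 'm']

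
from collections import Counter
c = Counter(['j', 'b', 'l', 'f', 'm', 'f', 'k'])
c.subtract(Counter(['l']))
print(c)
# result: Counter({'f': 2, 'j': 1, 'b': 1, 'm': 1, 'k': 1, 'l': 0})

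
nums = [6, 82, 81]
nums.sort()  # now [6, 81, 82]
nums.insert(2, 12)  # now [6, 81, 12, 82]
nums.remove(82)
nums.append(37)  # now [6, 81, 12, 37]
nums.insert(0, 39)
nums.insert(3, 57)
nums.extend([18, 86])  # [39, 6, 81, 57, 12, 37, 18, 86]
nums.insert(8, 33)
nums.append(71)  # [39, 6, 81, 57, 12, 37, 18, 86, 33, 71]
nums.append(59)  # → [39, 6, 81, 57, 12, 37, 18, 86, 33, 71, 59]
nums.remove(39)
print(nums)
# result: [6, 81, 57, 12, 37, 18, 86, 33, 71, 59]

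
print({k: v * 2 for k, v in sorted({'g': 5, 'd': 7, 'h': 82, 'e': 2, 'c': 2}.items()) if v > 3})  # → {'d': 14, 'g': 10, 'h': 164}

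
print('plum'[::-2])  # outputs ml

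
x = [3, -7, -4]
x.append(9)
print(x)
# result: [3, -7, -4, 9]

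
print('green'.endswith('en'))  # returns True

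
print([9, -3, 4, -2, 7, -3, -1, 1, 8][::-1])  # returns [8, 1, -1, -3, 7, -2, 4, -3, 9]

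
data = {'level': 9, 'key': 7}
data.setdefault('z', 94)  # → 94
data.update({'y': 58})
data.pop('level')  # 9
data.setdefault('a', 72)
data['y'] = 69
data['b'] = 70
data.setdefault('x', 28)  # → 28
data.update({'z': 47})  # {'key': 7, 'z': 47, 'y': 69, 'a': 72, 'b': 70, 'x': 28}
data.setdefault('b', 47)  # 70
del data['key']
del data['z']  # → {'y': 69, 'a': 72, 'b': 70, 'x': 28}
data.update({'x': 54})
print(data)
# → {'y': 69, 'a': 72, 'b': 70, 'x': 54}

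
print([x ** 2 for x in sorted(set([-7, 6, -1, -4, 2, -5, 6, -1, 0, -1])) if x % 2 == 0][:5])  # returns [16, 0, 4, 36]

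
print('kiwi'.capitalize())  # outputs Kiwi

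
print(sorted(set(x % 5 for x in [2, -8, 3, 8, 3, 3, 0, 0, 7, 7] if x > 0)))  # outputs [2, 3]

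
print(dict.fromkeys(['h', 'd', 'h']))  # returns {'h': None, 'd': None}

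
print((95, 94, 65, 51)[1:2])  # (94,)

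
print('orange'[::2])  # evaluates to oag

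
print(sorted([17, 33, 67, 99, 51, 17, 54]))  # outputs [17, 17, 33, 51, 54, 67, 99]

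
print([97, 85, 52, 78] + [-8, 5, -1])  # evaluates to [97, 85, 52, 78, -8, 5, -1]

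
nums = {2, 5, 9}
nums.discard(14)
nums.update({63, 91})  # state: {2, 5, 9, 63, 91}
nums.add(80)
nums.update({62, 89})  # {2, 5, 9, 62, 63, 80, 89, 91}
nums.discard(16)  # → {2, 5, 9, 62, 63, 80, 89, 91}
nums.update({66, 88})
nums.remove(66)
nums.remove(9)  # {2, 5, 62, 63, 80, 88, 89, 91}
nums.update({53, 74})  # {2, 5, 53, 62, 63, 74, 80, 88, 89, 91}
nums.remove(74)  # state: {2, 5, 53, 62, 63, 80, 88, 89, 91}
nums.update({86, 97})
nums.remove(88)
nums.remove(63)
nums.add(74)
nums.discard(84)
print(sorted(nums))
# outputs [2, 5, 53, 62, 74, 80, 86, 89, 91, 97]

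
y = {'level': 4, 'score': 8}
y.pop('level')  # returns 4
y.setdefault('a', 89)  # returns 89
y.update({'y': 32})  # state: {'score': 8, 'a': 89, 'y': 32}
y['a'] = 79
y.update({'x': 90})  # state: {'score': 8, 'a': 79, 'y': 32, 'x': 90}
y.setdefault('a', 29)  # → 79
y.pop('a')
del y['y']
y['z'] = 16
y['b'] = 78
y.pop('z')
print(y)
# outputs {'score': 8, 'x': 90, 'b': 78}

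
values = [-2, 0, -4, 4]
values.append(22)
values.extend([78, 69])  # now [-2, 0, -4, 4, 22, 78, 69]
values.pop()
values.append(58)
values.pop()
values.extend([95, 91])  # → [-2, 0, -4, 4, 22, 78, 95, 91]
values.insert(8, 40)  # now [-2, 0, -4, 4, 22, 78, 95, 91, 40]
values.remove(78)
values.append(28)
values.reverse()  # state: [28, 40, 91, 95, 22, 4, -4, 0, -2]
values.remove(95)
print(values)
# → [28, 40, 91, 22, 4, -4, 0, -2]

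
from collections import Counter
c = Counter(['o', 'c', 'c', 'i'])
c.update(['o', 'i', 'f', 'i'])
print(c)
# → Counter({'i': 3, 'o': 2, 'c': 2, 'f': 1})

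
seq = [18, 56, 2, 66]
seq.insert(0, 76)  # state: [76, 18, 56, 2, 66]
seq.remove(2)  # [76, 18, 56, 66]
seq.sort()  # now [18, 56, 66, 76]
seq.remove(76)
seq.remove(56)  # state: [18, 66]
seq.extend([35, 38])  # [18, 66, 35, 38]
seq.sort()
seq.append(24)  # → [18, 35, 38, 66, 24]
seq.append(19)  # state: [18, 35, 38, 66, 24, 19]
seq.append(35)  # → [18, 35, 38, 66, 24, 19, 35]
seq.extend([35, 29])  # [18, 35, 38, 66, 24, 19, 35, 35, 29]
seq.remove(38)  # [18, 35, 66, 24, 19, 35, 35, 29]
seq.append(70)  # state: [18, 35, 66, 24, 19, 35, 35, 29, 70]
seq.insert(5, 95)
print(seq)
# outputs [18, 35, 66, 24, 19, 95, 35, 35, 29, 70]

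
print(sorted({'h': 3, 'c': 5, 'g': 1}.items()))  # [('c', 5), ('g', 1), ('h', 3)]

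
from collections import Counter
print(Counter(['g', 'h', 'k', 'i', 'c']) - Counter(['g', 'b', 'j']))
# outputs Counter({'h': 1, 'k': 1, 'i': 1, 'c': 1})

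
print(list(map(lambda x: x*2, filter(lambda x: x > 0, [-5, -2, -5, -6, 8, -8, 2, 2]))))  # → [16, 4, 4]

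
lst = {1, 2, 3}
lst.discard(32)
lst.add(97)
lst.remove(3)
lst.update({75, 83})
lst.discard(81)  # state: {1, 2, 75, 83, 97}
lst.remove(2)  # {1, 75, 83, 97}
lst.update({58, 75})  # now {1, 58, 75, 83, 97}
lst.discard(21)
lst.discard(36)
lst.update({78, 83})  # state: {1, 58, 75, 78, 83, 97}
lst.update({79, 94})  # {1, 58, 75, 78, 79, 83, 94, 97}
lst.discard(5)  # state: {1, 58, 75, 78, 79, 83, 94, 97}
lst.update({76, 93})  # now {1, 58, 75, 76, 78, 79, 83, 93, 94, 97}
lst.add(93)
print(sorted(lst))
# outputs [1, 58, 75, 76, 78, 79, 83, 93, 94, 97]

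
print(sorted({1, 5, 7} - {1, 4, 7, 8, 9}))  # [5]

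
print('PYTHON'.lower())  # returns python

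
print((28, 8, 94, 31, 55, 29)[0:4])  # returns (28, 8, 94, 31)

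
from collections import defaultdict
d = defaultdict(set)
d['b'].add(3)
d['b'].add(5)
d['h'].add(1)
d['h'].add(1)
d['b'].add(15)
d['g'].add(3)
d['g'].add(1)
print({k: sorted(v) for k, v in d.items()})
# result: {'b': [3, 5, 15], 'h': [1], 'g': [1, 3]}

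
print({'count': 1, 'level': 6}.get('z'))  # None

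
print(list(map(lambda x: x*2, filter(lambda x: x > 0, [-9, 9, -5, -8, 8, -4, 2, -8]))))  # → [18, 16, 4]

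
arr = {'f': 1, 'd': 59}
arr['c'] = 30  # {'f': 1, 'd': 59, 'c': 30}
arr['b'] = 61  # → {'f': 1, 'd': 59, 'c': 30, 'b': 61}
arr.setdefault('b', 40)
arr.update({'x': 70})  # {'f': 1, 'd': 59, 'c': 30, 'b': 61, 'x': 70}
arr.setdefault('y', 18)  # 18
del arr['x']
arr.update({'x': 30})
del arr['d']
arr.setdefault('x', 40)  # 30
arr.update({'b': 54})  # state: {'f': 1, 'c': 30, 'b': 54, 'y': 18, 'x': 30}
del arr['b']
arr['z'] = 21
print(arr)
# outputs {'f': 1, 'c': 30, 'y': 18, 'x': 30, 'z': 21}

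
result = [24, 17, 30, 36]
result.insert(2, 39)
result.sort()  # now [17, 24, 30, 36, 39]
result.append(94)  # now [17, 24, 30, 36, 39, 94]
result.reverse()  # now [94, 39, 36, 30, 24, 17]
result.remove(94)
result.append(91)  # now [39, 36, 30, 24, 17, 91]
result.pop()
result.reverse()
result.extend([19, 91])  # [17, 24, 30, 36, 39, 19, 91]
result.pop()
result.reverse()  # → [19, 39, 36, 30, 24, 17]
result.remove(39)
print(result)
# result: [19, 36, 30, 24, 17]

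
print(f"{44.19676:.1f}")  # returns 44.2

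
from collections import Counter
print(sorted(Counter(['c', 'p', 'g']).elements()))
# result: ['c', 'g', 'p']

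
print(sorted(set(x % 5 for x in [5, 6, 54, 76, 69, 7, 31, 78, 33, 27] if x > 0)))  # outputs [0, 1, 2, 3, 4]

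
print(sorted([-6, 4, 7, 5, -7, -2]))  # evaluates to [-7, -6, -2, 4, 5, 7]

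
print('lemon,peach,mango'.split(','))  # ['lemon', 'peach', 'mango']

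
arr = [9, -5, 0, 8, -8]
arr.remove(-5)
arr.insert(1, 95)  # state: [9, 95, 0, 8, -8]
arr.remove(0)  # [9, 95, 8, -8]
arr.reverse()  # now [-8, 8, 95, 9]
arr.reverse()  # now [9, 95, 8, -8]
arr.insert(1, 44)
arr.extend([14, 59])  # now [9, 44, 95, 8, -8, 14, 59]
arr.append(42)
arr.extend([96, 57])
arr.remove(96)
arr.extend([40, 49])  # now [9, 44, 95, 8, -8, 14, 59, 42, 57, 40, 49]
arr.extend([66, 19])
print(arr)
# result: [9, 44, 95, 8, -8, 14, 59, 42, 57, 40, 49, 66, 19]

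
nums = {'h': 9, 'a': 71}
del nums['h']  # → {'a': 71}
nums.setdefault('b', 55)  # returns 55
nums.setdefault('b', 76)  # 55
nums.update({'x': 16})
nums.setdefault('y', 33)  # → 33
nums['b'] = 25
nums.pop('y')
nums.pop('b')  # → 25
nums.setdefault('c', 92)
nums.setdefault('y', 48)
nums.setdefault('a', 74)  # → 71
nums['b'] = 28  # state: {'a': 71, 'x': 16, 'c': 92, 'y': 48, 'b': 28}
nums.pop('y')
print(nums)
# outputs {'a': 71, 'x': 16, 'c': 92, 'b': 28}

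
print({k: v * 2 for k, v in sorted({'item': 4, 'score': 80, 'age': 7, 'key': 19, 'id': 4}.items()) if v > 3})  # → {'age': 14, 'id': 8, 'item': 8, 'key': 38, 'score': 160}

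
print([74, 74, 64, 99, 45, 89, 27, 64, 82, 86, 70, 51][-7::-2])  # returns [89, 99, 74]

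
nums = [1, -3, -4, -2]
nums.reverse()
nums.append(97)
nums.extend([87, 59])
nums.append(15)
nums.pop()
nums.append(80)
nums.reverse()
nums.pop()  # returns -2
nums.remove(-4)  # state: [80, 59, 87, 97, 1, -3]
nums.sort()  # [-3, 1, 59, 80, 87, 97]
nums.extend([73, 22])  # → [-3, 1, 59, 80, 87, 97, 73, 22]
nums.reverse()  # [22, 73, 97, 87, 80, 59, 1, -3]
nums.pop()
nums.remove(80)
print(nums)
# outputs [22, 73, 97, 87, 59, 1]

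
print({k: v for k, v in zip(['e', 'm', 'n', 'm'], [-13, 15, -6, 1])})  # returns {'e': -13, 'm': 1, 'n': -6}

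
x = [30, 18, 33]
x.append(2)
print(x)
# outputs [30, 18, 33, 2]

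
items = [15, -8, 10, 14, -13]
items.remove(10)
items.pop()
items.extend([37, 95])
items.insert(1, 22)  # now [15, 22, -8, 14, 37, 95]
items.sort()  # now [-8, 14, 15, 22, 37, 95]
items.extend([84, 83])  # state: [-8, 14, 15, 22, 37, 95, 84, 83]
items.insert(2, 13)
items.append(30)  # [-8, 14, 13, 15, 22, 37, 95, 84, 83, 30]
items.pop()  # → 30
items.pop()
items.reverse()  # [84, 95, 37, 22, 15, 13, 14, -8]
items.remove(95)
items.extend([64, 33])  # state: [84, 37, 22, 15, 13, 14, -8, 64, 33]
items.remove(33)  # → [84, 37, 22, 15, 13, 14, -8, 64]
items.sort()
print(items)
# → [-8, 13, 14, 15, 22, 37, 64, 84]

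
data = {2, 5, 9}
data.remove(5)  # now {2, 9}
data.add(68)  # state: {2, 9, 68}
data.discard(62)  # {2, 9, 68}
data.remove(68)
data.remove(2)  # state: {9}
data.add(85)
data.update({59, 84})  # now {9, 59, 84, 85}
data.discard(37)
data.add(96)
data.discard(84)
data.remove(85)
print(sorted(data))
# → [9, 59, 96]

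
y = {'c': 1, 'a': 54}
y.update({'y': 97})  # {'c': 1, 'a': 54, 'y': 97}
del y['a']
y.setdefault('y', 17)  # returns 97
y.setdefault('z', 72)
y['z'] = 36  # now {'c': 1, 'y': 97, 'z': 36}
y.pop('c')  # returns 1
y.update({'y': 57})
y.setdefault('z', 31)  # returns 36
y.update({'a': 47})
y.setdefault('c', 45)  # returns 45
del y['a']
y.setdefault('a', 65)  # 65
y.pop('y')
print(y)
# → {'z': 36, 'c': 45, 'a': 65}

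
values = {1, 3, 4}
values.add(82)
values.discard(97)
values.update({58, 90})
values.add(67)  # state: {1, 3, 4, 58, 67, 82, 90}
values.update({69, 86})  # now {1, 3, 4, 58, 67, 69, 82, 86, 90}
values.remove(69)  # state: {1, 3, 4, 58, 67, 82, 86, 90}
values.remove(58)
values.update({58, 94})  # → {1, 3, 4, 58, 67, 82, 86, 90, 94}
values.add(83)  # {1, 3, 4, 58, 67, 82, 83, 86, 90, 94}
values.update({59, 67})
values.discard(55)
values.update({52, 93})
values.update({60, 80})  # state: {1, 3, 4, 52, 58, 59, 60, 67, 80, 82, 83, 86, 90, 93, 94}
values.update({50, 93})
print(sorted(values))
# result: [1, 3, 4, 50, 52, 58, 59, 60, 67, 80, 82, 83, 86, 90, 93, 94]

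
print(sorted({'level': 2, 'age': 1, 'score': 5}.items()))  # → [('age', 1), ('level', 2), ('score', 5)]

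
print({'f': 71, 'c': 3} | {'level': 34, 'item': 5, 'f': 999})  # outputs {'f': 999, 'c': 3, 'level': 34, 'item': 5}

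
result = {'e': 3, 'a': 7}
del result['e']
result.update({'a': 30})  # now {'a': 30}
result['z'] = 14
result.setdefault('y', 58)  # 58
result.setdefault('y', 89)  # 58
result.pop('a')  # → 30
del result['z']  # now {'y': 58}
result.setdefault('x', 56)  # 56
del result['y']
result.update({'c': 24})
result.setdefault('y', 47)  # 47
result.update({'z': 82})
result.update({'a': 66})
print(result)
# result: {'x': 56, 'c': 24, 'y': 47, 'z': 82, 'a': 66}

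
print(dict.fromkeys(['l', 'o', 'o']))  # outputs {'l': None, 'o': None}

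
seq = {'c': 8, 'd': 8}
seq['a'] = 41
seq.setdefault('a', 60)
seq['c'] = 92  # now {'c': 92, 'd': 8, 'a': 41}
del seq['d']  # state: {'c': 92, 'a': 41}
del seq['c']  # {'a': 41}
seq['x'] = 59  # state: {'a': 41, 'x': 59}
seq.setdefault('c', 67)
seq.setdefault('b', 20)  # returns 20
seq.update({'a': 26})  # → {'a': 26, 'x': 59, 'c': 67, 'b': 20}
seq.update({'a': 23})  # {'a': 23, 'x': 59, 'c': 67, 'b': 20}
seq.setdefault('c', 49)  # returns 67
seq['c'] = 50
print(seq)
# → {'a': 23, 'x': 59, 'c': 50, 'b': 20}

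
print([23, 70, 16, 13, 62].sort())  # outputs None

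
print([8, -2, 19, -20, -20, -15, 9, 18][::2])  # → [8, 19, -20, 9]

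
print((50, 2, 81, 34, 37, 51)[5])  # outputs 51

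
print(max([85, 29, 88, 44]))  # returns 88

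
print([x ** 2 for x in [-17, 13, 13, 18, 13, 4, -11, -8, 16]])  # [289, 169, 169, 324, 169, 16, 121, 64, 256]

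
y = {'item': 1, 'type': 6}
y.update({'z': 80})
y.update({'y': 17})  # {'item': 1, 'type': 6, 'z': 80, 'y': 17}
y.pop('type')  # 6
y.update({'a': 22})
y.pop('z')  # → 80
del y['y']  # {'item': 1, 'a': 22}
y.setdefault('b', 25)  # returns 25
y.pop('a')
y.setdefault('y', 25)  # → 25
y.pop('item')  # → 1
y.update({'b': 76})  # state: {'b': 76, 'y': 25}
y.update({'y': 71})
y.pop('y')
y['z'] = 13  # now {'b': 76, 'z': 13}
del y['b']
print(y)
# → {'z': 13}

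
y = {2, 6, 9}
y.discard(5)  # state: {2, 6, 9}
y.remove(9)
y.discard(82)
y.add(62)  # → {2, 6, 62}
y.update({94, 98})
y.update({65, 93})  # {2, 6, 62, 65, 93, 94, 98}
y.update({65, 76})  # {2, 6, 62, 65, 76, 93, 94, 98}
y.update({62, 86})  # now {2, 6, 62, 65, 76, 86, 93, 94, 98}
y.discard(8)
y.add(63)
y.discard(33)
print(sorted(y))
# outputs [2, 6, 62, 63, 65, 76, 86, 93, 94, 98]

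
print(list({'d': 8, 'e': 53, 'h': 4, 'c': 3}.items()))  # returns [('d', 8), ('e', 53), ('h', 4), ('c', 3)]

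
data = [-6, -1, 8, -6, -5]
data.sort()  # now [-6, -6, -5, -1, 8]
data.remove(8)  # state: [-6, -6, -5, -1]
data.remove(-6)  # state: [-6, -5, -1]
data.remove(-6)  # [-5, -1]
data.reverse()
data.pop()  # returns -5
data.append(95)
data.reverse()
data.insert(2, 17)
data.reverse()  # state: [17, -1, 95]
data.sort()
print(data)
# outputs [-1, 17, 95]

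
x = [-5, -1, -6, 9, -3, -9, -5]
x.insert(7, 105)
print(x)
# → [-5, -1, -6, 9, -3, -9, -5, 105]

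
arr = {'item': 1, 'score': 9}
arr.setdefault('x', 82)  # 82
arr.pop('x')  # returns 82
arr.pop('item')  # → 1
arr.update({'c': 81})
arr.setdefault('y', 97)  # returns 97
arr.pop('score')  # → 9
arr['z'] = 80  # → {'c': 81, 'y': 97, 'z': 80}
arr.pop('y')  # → 97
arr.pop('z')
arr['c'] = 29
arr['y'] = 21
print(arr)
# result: {'c': 29, 'y': 21}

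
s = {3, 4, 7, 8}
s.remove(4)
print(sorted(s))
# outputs [3, 7, 8]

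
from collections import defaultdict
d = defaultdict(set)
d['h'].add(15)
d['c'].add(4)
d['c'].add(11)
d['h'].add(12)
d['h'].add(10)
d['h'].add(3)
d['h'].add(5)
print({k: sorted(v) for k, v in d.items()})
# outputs {'h': [3, 5, 10, 12, 15], 'c': [4, 11]}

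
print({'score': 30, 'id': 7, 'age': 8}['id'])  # 7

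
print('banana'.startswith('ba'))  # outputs True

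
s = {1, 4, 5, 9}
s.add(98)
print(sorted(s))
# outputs [1, 4, 5, 9, 98]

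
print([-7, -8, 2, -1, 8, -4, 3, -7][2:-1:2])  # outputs [2, 8, 3]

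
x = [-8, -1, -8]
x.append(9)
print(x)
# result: [-8, -1, -8, 9]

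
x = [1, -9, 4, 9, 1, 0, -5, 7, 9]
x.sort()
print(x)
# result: [-9, -5, 0, 1, 1, 4, 7, 9, 9]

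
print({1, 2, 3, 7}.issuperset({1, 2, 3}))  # True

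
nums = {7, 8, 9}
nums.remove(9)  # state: {7, 8}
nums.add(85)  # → {7, 8, 85}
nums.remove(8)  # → {7, 85}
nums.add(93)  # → {7, 85, 93}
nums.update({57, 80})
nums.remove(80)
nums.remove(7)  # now {57, 85, 93}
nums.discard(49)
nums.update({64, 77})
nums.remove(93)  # {57, 64, 77, 85}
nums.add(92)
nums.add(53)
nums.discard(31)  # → {53, 57, 64, 77, 85, 92}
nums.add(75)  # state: {53, 57, 64, 75, 77, 85, 92}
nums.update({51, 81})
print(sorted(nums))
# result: [51, 53, 57, 64, 75, 77, 81, 85, 92]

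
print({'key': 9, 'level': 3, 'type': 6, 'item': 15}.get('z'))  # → None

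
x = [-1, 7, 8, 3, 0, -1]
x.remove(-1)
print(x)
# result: [7, 8, 3, 0, -1]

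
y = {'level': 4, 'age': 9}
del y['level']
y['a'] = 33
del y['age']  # {'a': 33}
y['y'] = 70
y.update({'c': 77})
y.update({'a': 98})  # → {'a': 98, 'y': 70, 'c': 77}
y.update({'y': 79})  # {'a': 98, 'y': 79, 'c': 77}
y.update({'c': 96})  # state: {'a': 98, 'y': 79, 'c': 96}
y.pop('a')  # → 98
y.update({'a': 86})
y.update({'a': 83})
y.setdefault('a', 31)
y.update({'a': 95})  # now {'y': 79, 'c': 96, 'a': 95}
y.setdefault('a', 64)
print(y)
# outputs {'y': 79, 'c': 96, 'a': 95}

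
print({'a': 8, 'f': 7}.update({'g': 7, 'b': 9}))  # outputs None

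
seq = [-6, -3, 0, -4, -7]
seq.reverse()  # [-7, -4, 0, -3, -6]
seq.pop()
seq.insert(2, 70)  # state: [-7, -4, 70, 0, -3]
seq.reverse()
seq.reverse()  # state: [-7, -4, 70, 0, -3]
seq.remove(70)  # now [-7, -4, 0, -3]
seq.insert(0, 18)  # [18, -7, -4, 0, -3]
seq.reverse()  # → [-3, 0, -4, -7, 18]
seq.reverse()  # [18, -7, -4, 0, -3]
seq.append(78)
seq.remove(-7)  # [18, -4, 0, -3, 78]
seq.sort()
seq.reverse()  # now [78, 18, 0, -3, -4]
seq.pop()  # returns -4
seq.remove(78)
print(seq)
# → [18, 0, -3]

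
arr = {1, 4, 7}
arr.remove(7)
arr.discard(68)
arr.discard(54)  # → {1, 4}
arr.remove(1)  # {4}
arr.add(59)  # {4, 59}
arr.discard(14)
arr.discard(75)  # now {4, 59}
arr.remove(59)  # {4}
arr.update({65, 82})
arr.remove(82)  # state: {4, 65}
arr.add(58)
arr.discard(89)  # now {4, 58, 65}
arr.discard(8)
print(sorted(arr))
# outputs [4, 58, 65]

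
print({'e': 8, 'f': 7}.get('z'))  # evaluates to None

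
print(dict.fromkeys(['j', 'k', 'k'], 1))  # {'j': 1, 'k': 1}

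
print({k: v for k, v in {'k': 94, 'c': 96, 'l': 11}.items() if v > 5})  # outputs {'k': 94, 'c': 96, 'l': 11}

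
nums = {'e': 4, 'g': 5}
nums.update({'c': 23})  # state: {'e': 4, 'g': 5, 'c': 23}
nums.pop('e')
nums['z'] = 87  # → {'g': 5, 'c': 23, 'z': 87}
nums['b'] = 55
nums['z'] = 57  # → {'g': 5, 'c': 23, 'z': 57, 'b': 55}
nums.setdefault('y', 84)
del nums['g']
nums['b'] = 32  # {'c': 23, 'z': 57, 'b': 32, 'y': 84}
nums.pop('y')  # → 84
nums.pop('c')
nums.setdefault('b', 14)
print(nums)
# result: {'z': 57, 'b': 32}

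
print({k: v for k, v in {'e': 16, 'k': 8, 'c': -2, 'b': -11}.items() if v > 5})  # {'e': 16, 'k': 8}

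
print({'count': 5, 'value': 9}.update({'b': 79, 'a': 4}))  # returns None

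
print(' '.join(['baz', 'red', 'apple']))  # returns baz red apple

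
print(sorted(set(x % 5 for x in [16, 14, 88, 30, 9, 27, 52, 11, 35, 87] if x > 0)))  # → [0, 1, 2, 3, 4]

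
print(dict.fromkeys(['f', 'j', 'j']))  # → {'f': None, 'j': None}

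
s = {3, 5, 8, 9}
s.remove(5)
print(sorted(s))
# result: [3, 8, 9]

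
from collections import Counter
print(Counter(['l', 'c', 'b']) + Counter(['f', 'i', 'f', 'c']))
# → Counter({'c': 2, 'f': 2, 'l': 1, 'b': 1, 'i': 1})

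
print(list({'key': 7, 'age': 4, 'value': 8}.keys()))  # ['key', 'age', 'value']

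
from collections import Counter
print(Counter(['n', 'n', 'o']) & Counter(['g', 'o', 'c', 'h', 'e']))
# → Counter({'o': 1})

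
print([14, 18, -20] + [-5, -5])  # [14, 18, -20, -5, -5]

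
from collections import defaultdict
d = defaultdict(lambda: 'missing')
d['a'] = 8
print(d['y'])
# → missing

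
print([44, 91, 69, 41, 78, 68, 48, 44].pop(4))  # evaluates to 78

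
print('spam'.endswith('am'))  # True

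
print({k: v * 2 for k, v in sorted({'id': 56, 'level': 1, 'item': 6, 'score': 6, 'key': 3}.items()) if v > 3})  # {'id': 112, 'item': 12, 'score': 12}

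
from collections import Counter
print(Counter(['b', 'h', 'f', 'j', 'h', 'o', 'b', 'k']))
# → Counter({'b': 2, 'h': 2, 'f': 1, 'j': 1, 'o': 1, 'k': 1})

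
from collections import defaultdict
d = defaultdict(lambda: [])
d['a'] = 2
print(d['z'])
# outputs []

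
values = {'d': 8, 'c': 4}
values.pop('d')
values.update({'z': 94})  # {'c': 4, 'z': 94}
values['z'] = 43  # {'c': 4, 'z': 43}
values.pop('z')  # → 43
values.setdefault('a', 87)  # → 87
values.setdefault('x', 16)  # 16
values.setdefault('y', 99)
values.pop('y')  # 99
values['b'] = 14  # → {'c': 4, 'a': 87, 'x': 16, 'b': 14}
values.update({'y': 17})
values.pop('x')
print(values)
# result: {'c': 4, 'a': 87, 'b': 14, 'y': 17}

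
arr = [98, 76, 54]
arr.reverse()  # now [54, 76, 98]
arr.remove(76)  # [54, 98]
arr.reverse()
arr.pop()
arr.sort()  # [98]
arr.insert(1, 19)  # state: [98, 19]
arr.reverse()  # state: [19, 98]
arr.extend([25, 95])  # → [19, 98, 25, 95]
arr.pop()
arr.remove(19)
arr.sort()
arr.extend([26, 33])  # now [25, 98, 26, 33]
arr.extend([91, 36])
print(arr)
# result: [25, 98, 26, 33, 91, 36]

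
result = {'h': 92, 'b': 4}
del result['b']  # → {'h': 92}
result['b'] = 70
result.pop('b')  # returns 70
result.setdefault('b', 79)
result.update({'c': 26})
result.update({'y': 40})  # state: {'h': 92, 'b': 79, 'c': 26, 'y': 40}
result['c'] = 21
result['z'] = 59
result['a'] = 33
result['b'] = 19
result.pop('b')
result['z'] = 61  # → {'h': 92, 'c': 21, 'y': 40, 'z': 61, 'a': 33}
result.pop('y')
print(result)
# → {'h': 92, 'c': 21, 'z': 61, 'a': 33}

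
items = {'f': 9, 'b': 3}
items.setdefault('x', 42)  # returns 42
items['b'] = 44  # {'f': 9, 'b': 44, 'x': 42}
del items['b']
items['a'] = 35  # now {'f': 9, 'x': 42, 'a': 35}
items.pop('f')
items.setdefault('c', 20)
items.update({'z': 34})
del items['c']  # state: {'x': 42, 'a': 35, 'z': 34}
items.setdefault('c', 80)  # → 80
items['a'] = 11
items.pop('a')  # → 11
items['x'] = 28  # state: {'x': 28, 'z': 34, 'c': 80}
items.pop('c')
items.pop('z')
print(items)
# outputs {'x': 28}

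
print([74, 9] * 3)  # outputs [74, 9, 74, 9, 74, 9]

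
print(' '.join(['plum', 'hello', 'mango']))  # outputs plum hello mango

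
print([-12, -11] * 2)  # [-12, -11, -12, -11]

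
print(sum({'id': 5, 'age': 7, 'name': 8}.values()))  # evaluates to 20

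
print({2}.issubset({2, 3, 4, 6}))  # True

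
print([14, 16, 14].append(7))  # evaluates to None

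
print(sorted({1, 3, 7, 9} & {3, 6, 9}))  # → [3, 9]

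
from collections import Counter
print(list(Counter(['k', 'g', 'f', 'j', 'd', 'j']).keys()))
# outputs ['k', 'g', 'f', 'j', 'd']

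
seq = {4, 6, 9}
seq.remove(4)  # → {6, 9}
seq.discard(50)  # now {6, 9}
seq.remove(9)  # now {6}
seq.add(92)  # {6, 92}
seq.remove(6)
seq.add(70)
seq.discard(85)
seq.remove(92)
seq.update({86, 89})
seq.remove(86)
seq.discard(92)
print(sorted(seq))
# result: [70, 89]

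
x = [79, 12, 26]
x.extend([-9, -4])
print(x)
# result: [79, 12, 26, -9, -4]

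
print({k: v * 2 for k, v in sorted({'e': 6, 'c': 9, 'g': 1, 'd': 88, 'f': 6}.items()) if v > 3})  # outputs {'c': 18, 'd': 176, 'e': 12, 'f': 12}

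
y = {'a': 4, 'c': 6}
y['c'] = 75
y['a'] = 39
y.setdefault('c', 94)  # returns 75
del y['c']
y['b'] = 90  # {'a': 39, 'b': 90}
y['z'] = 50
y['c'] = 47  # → {'a': 39, 'b': 90, 'z': 50, 'c': 47}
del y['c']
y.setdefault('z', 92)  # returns 50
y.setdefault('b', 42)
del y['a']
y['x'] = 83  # {'b': 90, 'z': 50, 'x': 83}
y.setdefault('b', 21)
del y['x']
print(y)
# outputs {'b': 90, 'z': 50}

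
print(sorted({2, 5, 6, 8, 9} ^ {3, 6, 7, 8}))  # [2, 3, 5, 7, 9]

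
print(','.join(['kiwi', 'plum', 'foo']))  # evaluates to kiwi,plum,foo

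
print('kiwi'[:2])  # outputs ki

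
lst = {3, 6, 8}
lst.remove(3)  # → {6, 8}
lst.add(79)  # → {6, 8, 79}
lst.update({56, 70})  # {6, 8, 56, 70, 79}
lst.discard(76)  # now {6, 8, 56, 70, 79}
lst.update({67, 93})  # {6, 8, 56, 67, 70, 79, 93}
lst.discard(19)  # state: {6, 8, 56, 67, 70, 79, 93}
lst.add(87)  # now {6, 8, 56, 67, 70, 79, 87, 93}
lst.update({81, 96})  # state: {6, 8, 56, 67, 70, 79, 81, 87, 93, 96}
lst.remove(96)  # {6, 8, 56, 67, 70, 79, 81, 87, 93}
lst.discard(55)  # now {6, 8, 56, 67, 70, 79, 81, 87, 93}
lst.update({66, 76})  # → {6, 8, 56, 66, 67, 70, 76, 79, 81, 87, 93}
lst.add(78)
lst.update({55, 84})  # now {6, 8, 55, 56, 66, 67, 70, 76, 78, 79, 81, 84, 87, 93}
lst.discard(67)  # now {6, 8, 55, 56, 66, 70, 76, 78, 79, 81, 84, 87, 93}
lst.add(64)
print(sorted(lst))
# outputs [6, 8, 55, 56, 64, 66, 70, 76, 78, 79, 81, 84, 87, 93]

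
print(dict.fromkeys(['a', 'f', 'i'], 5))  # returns {'a': 5, 'f': 5, 'i': 5}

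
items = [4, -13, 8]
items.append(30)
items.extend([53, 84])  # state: [4, -13, 8, 30, 53, 84]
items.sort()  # [-13, 4, 8, 30, 53, 84]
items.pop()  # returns 84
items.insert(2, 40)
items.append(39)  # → [-13, 4, 40, 8, 30, 53, 39]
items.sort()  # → [-13, 4, 8, 30, 39, 40, 53]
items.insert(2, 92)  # [-13, 4, 92, 8, 30, 39, 40, 53]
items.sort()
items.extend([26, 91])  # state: [-13, 4, 8, 30, 39, 40, 53, 92, 26, 91]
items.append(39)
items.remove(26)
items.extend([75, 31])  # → [-13, 4, 8, 30, 39, 40, 53, 92, 91, 39, 75, 31]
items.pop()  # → 31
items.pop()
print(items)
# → [-13, 4, 8, 30, 39, 40, 53, 92, 91, 39]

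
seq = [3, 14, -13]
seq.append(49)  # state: [3, 14, -13, 49]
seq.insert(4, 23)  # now [3, 14, -13, 49, 23]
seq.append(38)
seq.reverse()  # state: [38, 23, 49, -13, 14, 3]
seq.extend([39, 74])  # [38, 23, 49, -13, 14, 3, 39, 74]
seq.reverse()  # [74, 39, 3, 14, -13, 49, 23, 38]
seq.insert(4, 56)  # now [74, 39, 3, 14, 56, -13, 49, 23, 38]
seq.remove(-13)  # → [74, 39, 3, 14, 56, 49, 23, 38]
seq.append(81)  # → [74, 39, 3, 14, 56, 49, 23, 38, 81]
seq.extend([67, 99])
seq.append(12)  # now [74, 39, 3, 14, 56, 49, 23, 38, 81, 67, 99, 12]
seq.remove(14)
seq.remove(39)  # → [74, 3, 56, 49, 23, 38, 81, 67, 99, 12]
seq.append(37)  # [74, 3, 56, 49, 23, 38, 81, 67, 99, 12, 37]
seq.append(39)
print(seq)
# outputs [74, 3, 56, 49, 23, 38, 81, 67, 99, 12, 37, 39]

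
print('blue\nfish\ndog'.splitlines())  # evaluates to ['blue', 'fish', 'dog']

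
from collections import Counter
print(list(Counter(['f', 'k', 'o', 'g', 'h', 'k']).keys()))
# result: ['f', 'k', 'o', 'g', 'h']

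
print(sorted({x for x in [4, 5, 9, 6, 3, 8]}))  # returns [3, 4, 5, 6, 8, 9]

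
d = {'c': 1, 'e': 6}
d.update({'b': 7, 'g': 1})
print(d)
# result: {'c': 1, 'e': 6, 'b': 7, 'g': 1}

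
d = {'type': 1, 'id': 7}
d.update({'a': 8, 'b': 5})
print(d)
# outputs {'type': 1, 'id': 7, 'a': 8, 'b': 5}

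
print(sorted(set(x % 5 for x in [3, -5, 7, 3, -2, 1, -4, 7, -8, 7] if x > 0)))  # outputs [1, 2, 3]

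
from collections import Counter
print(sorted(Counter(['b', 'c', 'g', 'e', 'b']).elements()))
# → ['b', 'b', 'c', 'e', 'g']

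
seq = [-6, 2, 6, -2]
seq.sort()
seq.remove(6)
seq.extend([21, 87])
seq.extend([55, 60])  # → [-6, -2, 2, 21, 87, 55, 60]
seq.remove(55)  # [-6, -2, 2, 21, 87, 60]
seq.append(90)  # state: [-6, -2, 2, 21, 87, 60, 90]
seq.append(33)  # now [-6, -2, 2, 21, 87, 60, 90, 33]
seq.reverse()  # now [33, 90, 60, 87, 21, 2, -2, -6]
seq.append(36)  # [33, 90, 60, 87, 21, 2, -2, -6, 36]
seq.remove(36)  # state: [33, 90, 60, 87, 21, 2, -2, -6]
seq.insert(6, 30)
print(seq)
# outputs [33, 90, 60, 87, 21, 2, 30, -2, -6]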